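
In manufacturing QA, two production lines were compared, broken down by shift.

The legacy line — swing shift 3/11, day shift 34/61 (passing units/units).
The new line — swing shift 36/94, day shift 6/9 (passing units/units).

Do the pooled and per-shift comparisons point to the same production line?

No

Swing shift: the legacy line 3/11 = 27.3%, the new line 36/94 = 38.3% → the new line
Day shift: the legacy line 34/61 = 55.7%, the new line 6/9 = 66.7% → the new line
Overall: the legacy line 37/72 = 51.4%, the new line 42/103 = 40.8% → the legacy line
The new line wins each shift group but the legacy line wins overall — the comparison reverses. The new line's units skew toward swing shift, which has a lower base rate.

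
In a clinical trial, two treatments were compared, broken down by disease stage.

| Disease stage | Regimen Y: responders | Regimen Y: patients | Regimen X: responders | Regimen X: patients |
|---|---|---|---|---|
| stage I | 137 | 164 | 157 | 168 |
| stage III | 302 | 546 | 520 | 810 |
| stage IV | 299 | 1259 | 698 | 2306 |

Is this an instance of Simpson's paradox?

Stage I: Regimen Y 137/164 = 83.5%, Regimen X 157/168 = 93.5% → Regimen X
Stage III: Regimen Y 302/546 = 55.3%, Regimen X 520/810 = 64.2% → Regimen X
Stage IV: Regimen Y 299/1259 = 23.7%, Regimen X 698/2306 = 30.3% → Regimen X
Overall: Regimen Y 738/1969 = 37.5%, Regimen X 1375/3284 = 41.9% → Regimen X
Regimen X wins overall and in every disease group — no reversal.

No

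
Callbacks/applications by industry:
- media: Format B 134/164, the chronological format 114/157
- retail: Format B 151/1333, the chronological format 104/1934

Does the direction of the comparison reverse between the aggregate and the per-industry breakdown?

No

Media: Format B 134/164 = 81.7%, the chronological format 114/157 = 72.6% → Format B
Retail: Format B 151/1333 = 11.3%, the chronological format 104/1934 = 5.4% → Format B
Overall: Format B 285/1497 = 19.0%, the chronological format 218/2091 = 10.4% → Format B
Format B wins overall and in every industry group — no reversal.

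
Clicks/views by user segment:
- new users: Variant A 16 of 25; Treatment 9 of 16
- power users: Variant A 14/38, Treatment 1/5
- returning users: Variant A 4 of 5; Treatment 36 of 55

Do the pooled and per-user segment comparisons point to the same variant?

New users: Variant A 16/25 = 64.0%, Treatment 9/16 = 56.2% → Variant A
Power users: Variant A 14/38 = 36.8%, Treatment 1/5 = 20.0% → Variant A
Returning users: Variant A 4/5 = 80.0%, Treatment 36/55 = 65.5% → Variant A
Overall: Variant A 34/68 = 50.0%, Treatment 46/76 = 60.5% → Treatment
Variant A wins each user group but Treatment wins overall — the comparison reverses. Variant A's views skew toward power users, which has a lower base rate.

No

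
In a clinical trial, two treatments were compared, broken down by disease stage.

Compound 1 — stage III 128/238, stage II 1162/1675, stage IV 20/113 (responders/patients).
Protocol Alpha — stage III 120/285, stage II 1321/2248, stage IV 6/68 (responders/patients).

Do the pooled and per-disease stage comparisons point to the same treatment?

Stage III: Compound 1 128/238 = 53.8%, Protocol Alpha 120/285 = 42.1% → Compound 1
Stage II: Compound 1 1162/1675 = 69.4%, Protocol Alpha 1321/2248 = 58.8% → Compound 1
Stage IV: Compound 1 20/113 = 17.7%, Protocol Alpha 6/68 = 8.8% → Compound 1
Overall: Compound 1 1310/2026 = 64.7%, Protocol Alpha 1447/2601 = 55.6% → Compound 1
Compound 1 wins overall and in every disease group — no reversal.

Yes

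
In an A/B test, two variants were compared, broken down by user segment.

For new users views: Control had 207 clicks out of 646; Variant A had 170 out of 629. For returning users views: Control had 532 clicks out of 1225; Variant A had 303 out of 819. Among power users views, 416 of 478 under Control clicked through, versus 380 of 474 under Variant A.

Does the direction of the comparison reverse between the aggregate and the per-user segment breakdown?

New users: Control 207/646 = 32.0%, Variant A 170/629 = 27.0% → Control
Returning users: Control 532/1225 = 43.4%, Variant A 303/819 = 37.0% → Control
Power users: Control 416/478 = 87.0%, Variant A 380/474 = 80.2% → Control
Overall: Control 1155/2349 = 49.2%, Variant A 853/1922 = 44.4% → Control
Control wins overall and in every user group — no reversal.

No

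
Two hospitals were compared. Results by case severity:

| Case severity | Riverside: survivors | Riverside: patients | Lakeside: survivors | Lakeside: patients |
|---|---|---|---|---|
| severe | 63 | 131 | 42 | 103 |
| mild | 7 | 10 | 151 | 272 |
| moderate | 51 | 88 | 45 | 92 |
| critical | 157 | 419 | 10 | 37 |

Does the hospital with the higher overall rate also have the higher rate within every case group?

Severe: Riverside 63/131 = 48.1%, Lakeside 42/103 = 40.8% → Riverside
Mild: Riverside 7/10 = 70.0%, Lakeside 151/272 = 55.5% → Riverside
Moderate: Riverside 51/88 = 58.0%, Lakeside 45/92 = 48.9% → Riverside
Critical: Riverside 157/419 = 37.5%, Lakeside 10/37 = 27.0% → Riverside
Overall: Riverside 278/648 = 42.9%, Lakeside 248/504 = 49.2% → Lakeside
Riverside wins each case group but Lakeside wins overall — the comparison reverses. Riverside's patients skew toward critical, which has a lower base rate.

No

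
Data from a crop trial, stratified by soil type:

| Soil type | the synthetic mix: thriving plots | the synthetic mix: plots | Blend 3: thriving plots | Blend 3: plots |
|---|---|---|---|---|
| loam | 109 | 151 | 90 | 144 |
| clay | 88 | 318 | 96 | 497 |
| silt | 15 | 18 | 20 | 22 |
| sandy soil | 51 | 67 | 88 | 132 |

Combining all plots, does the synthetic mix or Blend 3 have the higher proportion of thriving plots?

Loam: the synthetic mix 109/151 = 72.2%, Blend 3 90/144 = 62.5% → the synthetic mix
Clay: the synthetic mix 88/318 = 27.7%, Blend 3 96/497 = 19.3% → the synthetic mix
Silt: the synthetic mix 15/18 = 83.3%, Blend 3 20/22 = 90.9% → Blend 3
Sandy soil: the synthetic mix 51/67 = 76.1%, Blend 3 88/132 = 66.7% → the synthetic mix
Overall: the synthetic mix 263/554 = 47.5%, Blend 3 294/795 = 37.0% → the synthetic mix
(Neither sweeps every soil group, but the synthetic mix has the higher pooled rate.)

the synthetic mix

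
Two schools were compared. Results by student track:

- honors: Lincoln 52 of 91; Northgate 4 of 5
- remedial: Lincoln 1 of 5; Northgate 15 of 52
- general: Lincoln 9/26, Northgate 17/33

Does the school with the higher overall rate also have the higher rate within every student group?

No

Honors: Lincoln 52/91 = 57.1%, Northgate 4/5 = 80.0% → Northgate
Remedial: Lincoln 1/5 = 20.0%, Northgate 15/52 = 28.8% → Northgate
General: Lincoln 9/26 = 34.6%, Northgate 17/33 = 51.5% → Northgate
Overall: Lincoln 62/122 = 50.8%, Northgate 36/90 = 40.0% → Lincoln
Northgate wins each student group but Lincoln wins overall — the comparison reverses. Northgate's students skew toward remedial, which has a lower base rate.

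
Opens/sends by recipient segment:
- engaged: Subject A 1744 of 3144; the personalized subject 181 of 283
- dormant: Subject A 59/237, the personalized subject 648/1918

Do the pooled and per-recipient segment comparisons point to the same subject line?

No

Engaged: Subject A 1744/3144 = 55.5%, the personalized subject 181/283 = 64.0% → the personalized subject
Dormant: Subject A 59/237 = 24.9%, the personalized subject 648/1918 = 33.8% → the personalized subject
Overall: Subject A 1803/3381 = 53.3%, the personalized subject 829/2201 = 37.7% → Subject A
The personalized subject wins each recipient group but Subject A wins overall — the comparison reverses. The personalized subject's sends skew toward dormant, which has a lower base rate.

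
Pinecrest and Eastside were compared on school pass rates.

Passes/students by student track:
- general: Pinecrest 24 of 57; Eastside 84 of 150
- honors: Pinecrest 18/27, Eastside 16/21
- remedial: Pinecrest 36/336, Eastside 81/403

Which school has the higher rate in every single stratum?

Eastside

General: Pinecrest 24/57 = 42.1%, Eastside 84/150 = 56.0% → Eastside
Honors: Pinecrest 18/27 = 66.7%, Eastside 16/21 = 76.2% → Eastside
Remedial: Pinecrest 36/336 = 10.7%, Eastside 81/403 = 20.1% → Eastside
Eastside has the higher rate in all 3 groups.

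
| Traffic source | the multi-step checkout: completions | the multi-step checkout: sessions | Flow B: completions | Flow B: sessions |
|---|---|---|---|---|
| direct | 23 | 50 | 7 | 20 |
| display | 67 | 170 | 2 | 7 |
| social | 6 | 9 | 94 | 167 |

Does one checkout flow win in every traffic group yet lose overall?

Direct: the multi-step checkout 23/50 = 46.0%, Flow B 7/20 = 35.0% → the multi-step checkout
Display: the multi-step checkout 67/170 = 39.4%, Flow B 2/7 = 28.6% → the multi-step checkout
Social: the multi-step checkout 6/9 = 66.7%, Flow B 94/167 = 56.3% → the multi-step checkout
Overall: the multi-step checkout 96/229 = 41.9%, Flow B 103/194 = 53.1% → Flow B
The multi-step checkout wins each traffic group but Flow B wins overall — the comparison reverses. The multi-step checkout's sessions skew toward display, which has a lower base rate.

Yes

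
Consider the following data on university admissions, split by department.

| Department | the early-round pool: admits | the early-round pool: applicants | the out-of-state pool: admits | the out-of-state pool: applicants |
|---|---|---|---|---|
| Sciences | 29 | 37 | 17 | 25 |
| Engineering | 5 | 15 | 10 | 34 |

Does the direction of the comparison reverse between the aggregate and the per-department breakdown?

No

Sciences: the early-round pool 29/37 = 78.4%, the out-of-state pool 17/25 = 68.0% → the early-round pool
Engineering: the early-round pool 5/15 = 33.3%, the out-of-state pool 10/34 = 29.4% → the early-round pool
Overall: the early-round pool 34/52 = 65.4%, the out-of-state pool 27/59 = 45.8% → the early-round pool
The early-round pool wins overall and in every department group — no reversal.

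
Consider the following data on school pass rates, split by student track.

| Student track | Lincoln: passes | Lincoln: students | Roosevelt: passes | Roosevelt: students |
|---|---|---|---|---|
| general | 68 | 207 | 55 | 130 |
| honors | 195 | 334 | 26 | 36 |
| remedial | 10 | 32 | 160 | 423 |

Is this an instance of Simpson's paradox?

General: Lincoln 68/207 = 32.9%, Roosevelt 55/130 = 42.3% → Roosevelt
Honors: Lincoln 195/334 = 58.4%, Roosevelt 26/36 = 72.2% → Roosevelt
Remedial: Lincoln 10/32 = 31.2%, Roosevelt 160/423 = 37.8% → Roosevelt
Overall: Lincoln 273/573 = 47.6%, Roosevelt 241/589 = 40.9% → Lincoln
Roosevelt wins each student group but Lincoln wins overall — the comparison reverses. Roosevelt's students skew toward remedial, which has a lower base rate.

Yes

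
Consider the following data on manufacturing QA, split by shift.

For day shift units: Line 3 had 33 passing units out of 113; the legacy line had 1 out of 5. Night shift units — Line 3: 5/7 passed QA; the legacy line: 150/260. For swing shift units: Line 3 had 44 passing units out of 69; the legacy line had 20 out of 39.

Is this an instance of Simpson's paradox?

Day shift: Line 3 33/113 = 29.2%, the legacy line 1/5 = 20.0% → Line 3
Night shift: Line 3 5/7 = 71.4%, the legacy line 150/260 = 57.7% → Line 3
Swing shift: Line 3 44/69 = 63.8%, the legacy line 20/39 = 51.3% → Line 3
Overall: Line 3 82/189 = 43.4%, the legacy line 171/304 = 56.2% → the legacy line
Line 3 wins each shift group but the legacy line wins overall — the comparison reverses. Line 3's units skew toward day shift, which has a lower base rate.

Yes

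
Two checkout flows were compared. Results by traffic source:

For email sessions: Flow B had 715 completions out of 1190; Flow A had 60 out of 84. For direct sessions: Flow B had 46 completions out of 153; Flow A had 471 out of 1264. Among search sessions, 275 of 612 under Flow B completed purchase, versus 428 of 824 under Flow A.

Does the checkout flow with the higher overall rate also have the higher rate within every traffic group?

No

Email: Flow B 715/1190 = 60.1%, Flow A 60/84 = 71.4% → Flow A
Direct: Flow B 46/153 = 30.1%, Flow A 471/1264 = 37.3% → Flow A
Search: Flow B 275/612 = 44.9%, Flow A 428/824 = 51.9% → Flow A
Overall: Flow B 1036/1955 = 53.0%, Flow A 959/2172 = 44.2% → Flow B
Flow A wins each traffic group but Flow B wins overall — the comparison reverses. Flow A's sessions skew toward direct, which has a lower base rate.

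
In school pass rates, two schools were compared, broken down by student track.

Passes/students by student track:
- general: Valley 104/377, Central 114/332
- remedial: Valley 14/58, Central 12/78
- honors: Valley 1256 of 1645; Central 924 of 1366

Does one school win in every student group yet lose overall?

No

General: Valley 104/377 = 27.6%, Central 114/332 = 34.3% → Central
Remedial: Valley 14/58 = 24.1%, Central 12/78 = 15.4% → Valley
Honors: Valley 1256/1645 = 76.4%, Central 924/1366 = 67.6% → Valley
Overall: Valley 1374/2080 = 66.1%, Central 1050/1776 = 59.1% → Valley
Neither sweeps: Valley wins 2 of 3 groups, Central wins 1. Valley wins overall but not every group — no Simpson reversal.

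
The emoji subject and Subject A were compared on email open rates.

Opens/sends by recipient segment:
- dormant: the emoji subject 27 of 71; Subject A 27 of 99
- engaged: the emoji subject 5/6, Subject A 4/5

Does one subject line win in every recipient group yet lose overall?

Dormant: the emoji subject 27/71 = 38.0%, Subject A 27/99 = 27.3% → the emoji subject
Engaged: the emoji subject 5/6 = 83.3%, Subject A 4/5 = 80.0% → the emoji subject
Overall: the emoji subject 32/77 = 41.6%, Subject A 31/104 = 29.8% → the emoji subject
The emoji subject wins overall and in every recipient group — no reversal.

No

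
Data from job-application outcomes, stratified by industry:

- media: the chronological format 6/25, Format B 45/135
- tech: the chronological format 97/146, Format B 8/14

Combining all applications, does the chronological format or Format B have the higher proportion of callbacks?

the chronological format

Media: the chronological format 6/25 = 24.0%, Format B 45/135 = 33.3% → Format B
Tech: the chronological format 97/146 = 66.4%, Format B 8/14 = 57.1% → the chronological format
Overall: the chronological format 103/171 = 60.2%, Format B 53/149 = 35.6% → the chronological format
(Neither sweeps every industry group, but the chronological format has the higher pooled rate.)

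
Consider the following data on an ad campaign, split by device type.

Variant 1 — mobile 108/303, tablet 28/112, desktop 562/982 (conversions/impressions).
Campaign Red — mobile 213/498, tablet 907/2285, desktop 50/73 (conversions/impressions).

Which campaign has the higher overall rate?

Variant 1

Mobile: Variant 1 108/303 = 35.6%, Campaign Red 213/498 = 42.8% → Campaign Red
Tablet: Variant 1 28/112 = 25.0%, Campaign Red 907/2285 = 39.7% → Campaign Red
Desktop: Variant 1 562/982 = 57.2%, Campaign Red 50/73 = 68.5% → Campaign Red
Overall: Variant 1 698/1397 = 50.0%, Campaign Red 1170/2856 = 41.0% → Variant 1
(Campaign Red wins every device group but Variant 1 wins overall — Campaign Red's impressions skew toward the low-rate tablet group.)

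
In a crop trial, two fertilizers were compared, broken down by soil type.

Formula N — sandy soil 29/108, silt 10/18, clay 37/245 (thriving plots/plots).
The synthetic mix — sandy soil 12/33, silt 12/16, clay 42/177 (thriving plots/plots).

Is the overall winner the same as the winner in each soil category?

Yes

Sandy soil: Formula N 29/108 = 26.9%, the synthetic mix 12/33 = 36.4% → the synthetic mix
Silt: Formula N 10/18 = 55.6%, the synthetic mix 12/16 = 75.0% → the synthetic mix
Clay: Formula N 37/245 = 15.1%, the synthetic mix 42/177 = 23.7% → the synthetic mix
Overall: Formula N 76/371 = 20.5%, the synthetic mix 66/226 = 29.2% → the synthetic mix
The synthetic mix wins overall and in every soil group — no reversal.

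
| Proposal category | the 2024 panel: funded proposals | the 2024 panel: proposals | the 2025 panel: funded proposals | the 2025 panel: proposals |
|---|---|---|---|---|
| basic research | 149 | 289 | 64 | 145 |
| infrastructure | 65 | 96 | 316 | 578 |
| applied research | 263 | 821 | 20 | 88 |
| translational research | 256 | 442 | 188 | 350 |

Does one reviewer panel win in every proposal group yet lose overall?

Yes

Basic research: the 2024 panel 149/289 = 51.6%, the 2025 panel 64/145 = 44.1% → the 2024 panel
Infrastructure: the 2024 panel 65/96 = 67.7%, the 2025 panel 316/578 = 54.7% → the 2024 panel
Applied research: the 2024 panel 263/821 = 32.0%, the 2025 panel 20/88 = 22.7% → the 2024 panel
Translational research: the 2024 panel 256/442 = 57.9%, the 2025 panel 188/350 = 53.7% → the 2024 panel
Overall: the 2024 panel 733/1648 = 44.5%, the 2025 panel 588/1161 = 50.6% → the 2025 panel
The 2024 panel wins each proposal group but the 2025 panel wins overall — the comparison reverses. The 2024 panel's proposals skew toward applied research, which has a lower base rate.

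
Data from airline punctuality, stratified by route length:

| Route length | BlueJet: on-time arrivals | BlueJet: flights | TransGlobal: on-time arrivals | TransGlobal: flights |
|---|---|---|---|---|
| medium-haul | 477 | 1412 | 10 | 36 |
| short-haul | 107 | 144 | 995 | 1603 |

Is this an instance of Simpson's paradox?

Medium-haul: BlueJet 477/1412 = 33.8%, TransGlobal 10/36 = 27.8% → BlueJet
Short-haul: BlueJet 107/144 = 74.3%, TransGlobal 995/1603 = 62.1% → BlueJet
Overall: BlueJet 584/1556 = 37.5%, TransGlobal 1005/1639 = 61.3% → TransGlobal
BlueJet wins each route group but TransGlobal wins overall — the comparison reverses. BlueJet's flights skew toward medium-haul, which has a lower base rate.

Yes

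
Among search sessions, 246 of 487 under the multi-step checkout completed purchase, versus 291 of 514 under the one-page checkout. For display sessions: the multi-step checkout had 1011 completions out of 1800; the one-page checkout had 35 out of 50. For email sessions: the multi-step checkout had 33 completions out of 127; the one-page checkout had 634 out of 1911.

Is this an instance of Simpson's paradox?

Search: the multi-step checkout 246/487 = 50.5%, the one-page checkout 291/514 = 56.6% → the one-page checkout
Display: the multi-step checkout 1011/1800 = 56.2%, the one-page checkout 35/50 = 70.0% → the one-page checkout
Email: the multi-step checkout 33/127 = 26.0%, the one-page checkout 634/1911 = 33.2% → the one-page checkout
Overall: the multi-step checkout 1290/2414 = 53.4%, the one-page checkout 960/2475 = 38.8% → the multi-step checkout
The one-page checkout wins each traffic group but the multi-step checkout wins overall — the comparison reverses. The one-page checkout's sessions skew toward email, which has a lower base rate.

Yes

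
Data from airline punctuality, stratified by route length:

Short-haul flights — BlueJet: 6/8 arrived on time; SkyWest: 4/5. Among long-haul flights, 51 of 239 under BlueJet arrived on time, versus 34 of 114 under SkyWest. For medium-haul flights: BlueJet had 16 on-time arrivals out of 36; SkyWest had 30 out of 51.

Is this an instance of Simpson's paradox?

No

Short-haul: BlueJet 6/8 = 75.0%, SkyWest 4/5 = 80.0% → SkyWest
Long-haul: BlueJet 51/239 = 21.3%, SkyWest 34/114 = 29.8% → SkyWest
Medium-haul: BlueJet 16/36 = 44.4%, SkyWest 30/51 = 58.8% → SkyWest
Overall: BlueJet 73/283 = 25.8%, SkyWest 68/170 = 40.0% → SkyWest
SkyWest wins overall and in every route group — no reversal.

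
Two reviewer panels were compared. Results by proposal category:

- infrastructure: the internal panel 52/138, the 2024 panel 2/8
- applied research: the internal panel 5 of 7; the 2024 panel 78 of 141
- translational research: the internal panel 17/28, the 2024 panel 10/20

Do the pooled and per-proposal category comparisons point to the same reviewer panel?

No

Infrastructure: the internal panel 52/138 = 37.7%, the 2024 panel 2/8 = 25.0% → the internal panel
Applied research: the internal panel 5/7 = 71.4%, the 2024 panel 78/141 = 55.3% → the internal panel
Translational research: the internal panel 17/28 = 60.7%, the 2024 panel 10/20 = 50.0% → the internal panel
Overall: the internal panel 74/173 = 42.8%, the 2024 panel 90/169 = 53.3% → the 2024 panel
The internal panel wins each proposal group but the 2024 panel wins overall — the comparison reverses. The internal panel's proposals skew toward infrastructure, which has a lower base rate.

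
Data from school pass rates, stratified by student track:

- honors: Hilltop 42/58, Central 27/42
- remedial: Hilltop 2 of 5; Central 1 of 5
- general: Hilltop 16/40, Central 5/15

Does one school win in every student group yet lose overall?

No

Honors: Hilltop 42/58 = 72.4%, Central 27/42 = 64.3% → Hilltop
Remedial: Hilltop 2/5 = 40.0%, Central 1/5 = 20.0% → Hilltop
General: Hilltop 16/40 = 40.0%, Central 5/15 = 33.3% → Hilltop
Overall: Hilltop 60/103 = 58.3%, Central 33/62 = 53.2% → Hilltop
Hilltop wins overall and in every student group — no reversal.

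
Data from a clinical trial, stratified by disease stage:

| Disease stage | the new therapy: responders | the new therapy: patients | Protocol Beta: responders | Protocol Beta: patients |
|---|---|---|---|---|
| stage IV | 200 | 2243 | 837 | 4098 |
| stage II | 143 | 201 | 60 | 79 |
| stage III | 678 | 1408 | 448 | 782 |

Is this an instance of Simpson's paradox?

No

Stage IV: the new therapy 200/2243 = 8.9%, Protocol Beta 837/4098 = 20.4% → Protocol Beta
Stage II: the new therapy 143/201 = 71.1%, Protocol Beta 60/79 = 75.9% → Protocol Beta
Stage III: the new therapy 678/1408 = 48.2%, Protocol Beta 448/782 = 57.3% → Protocol Beta
Overall: the new therapy 1021/3852 = 26.5%, Protocol Beta 1345/4959 = 27.1% → Protocol Beta
Protocol Beta wins overall and in every disease group — no reversal.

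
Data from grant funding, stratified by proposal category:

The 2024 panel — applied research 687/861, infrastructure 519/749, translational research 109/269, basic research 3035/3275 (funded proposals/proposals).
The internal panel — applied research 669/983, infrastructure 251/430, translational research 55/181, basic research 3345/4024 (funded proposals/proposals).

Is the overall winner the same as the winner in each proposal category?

Yes

Applied research: the 2024 panel 687/861 = 79.8%, the internal panel 669/983 = 68.1% → the 2024 panel
Infrastructure: the 2024 panel 519/749 = 69.3%, the internal panel 251/430 = 58.4% → the 2024 panel
Translational research: the 2024 panel 109/269 = 40.5%, the internal panel 55/181 = 30.4% → the 2024 panel
Basic research: the 2024 panel 3035/3275 = 92.7%, the internal panel 3345/4024 = 83.1% → the 2024 panel
Overall: the 2024 panel 4350/5154 = 84.4%, the internal panel 4320/5618 = 76.9% → the 2024 panel
The 2024 panel wins overall and in every proposal group — no reversal.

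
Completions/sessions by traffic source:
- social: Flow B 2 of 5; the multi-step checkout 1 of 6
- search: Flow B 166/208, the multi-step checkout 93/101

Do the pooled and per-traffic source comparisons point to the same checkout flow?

Social: Flow B 2/5 = 40.0%, the multi-step checkout 1/6 = 16.7% → Flow B
Search: Flow B 166/208 = 79.8%, the multi-step checkout 93/101 = 92.1% → the multi-step checkout
Overall: Flow B 168/213 = 78.9%, the multi-step checkout 94/107 = 87.9% → the multi-step checkout
Neither sweeps: Flow B wins 1 of 2 groups, the multi-step checkout wins 1. The multi-step checkout wins overall but not every group — no Simpson reversal.

No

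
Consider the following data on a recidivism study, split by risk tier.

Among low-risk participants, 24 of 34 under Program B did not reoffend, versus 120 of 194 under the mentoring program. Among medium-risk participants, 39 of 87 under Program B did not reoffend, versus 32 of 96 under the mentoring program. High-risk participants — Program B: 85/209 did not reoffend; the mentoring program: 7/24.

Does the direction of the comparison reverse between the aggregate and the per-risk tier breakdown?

Low-risk: Program B 24/34 = 70.6%, the mentoring program 120/194 = 61.9% → Program B
Medium-risk: Program B 39/87 = 44.8%, the mentoring program 32/96 = 33.3% → Program B
High-risk: Program B 85/209 = 40.7%, the mentoring program 7/24 = 29.2% → Program B
Overall: Program B 148/330 = 44.8%, the mentoring program 159/314 = 50.6% → the mentoring program
Program B wins each risk group but the mentoring program wins overall — the comparison reverses. Program B's participants skew toward high-risk, which has a lower base rate.

Yes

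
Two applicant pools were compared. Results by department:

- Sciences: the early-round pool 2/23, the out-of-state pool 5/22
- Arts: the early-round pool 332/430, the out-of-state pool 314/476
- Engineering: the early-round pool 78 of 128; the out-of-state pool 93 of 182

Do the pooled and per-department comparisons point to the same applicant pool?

Sciences: the early-round pool 2/23 = 8.7%, the out-of-state pool 5/22 = 22.7% → the out-of-state pool
Arts: the early-round pool 332/430 = 77.2%, the out-of-state pool 314/476 = 66.0% → the early-round pool
Engineering: the early-round pool 78/128 = 60.9%, the out-of-state pool 93/182 = 51.1% → the early-round pool
Overall: the early-round pool 412/581 = 70.9%, the out-of-state pool 412/680 = 60.6% → the early-round pool
Neither sweeps: the early-round pool wins 2 of 3 groups, the out-of-state pool wins 1. The early-round pool wins overall but not every group — no Simpson reversal.

No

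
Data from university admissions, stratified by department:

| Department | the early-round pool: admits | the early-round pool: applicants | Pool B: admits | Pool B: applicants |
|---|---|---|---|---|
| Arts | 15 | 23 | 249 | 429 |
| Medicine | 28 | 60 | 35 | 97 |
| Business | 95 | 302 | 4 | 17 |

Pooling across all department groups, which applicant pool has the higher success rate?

Arts: the early-round pool 15/23 = 65.2%, Pool B 249/429 = 58.0% → the early-round pool
Medicine: the early-round pool 28/60 = 46.7%, Pool B 35/97 = 36.1% → the early-round pool
Business: the early-round pool 95/302 = 31.5%, Pool B 4/17 = 23.5% → the early-round pool
Overall: the early-round pool 138/385 = 35.8%, Pool B 288/543 = 53.0% → Pool B
(The early-round pool wins every department group but Pool B wins overall — the early-round pool's applicants skew toward the low-rate Business group.)

Pool B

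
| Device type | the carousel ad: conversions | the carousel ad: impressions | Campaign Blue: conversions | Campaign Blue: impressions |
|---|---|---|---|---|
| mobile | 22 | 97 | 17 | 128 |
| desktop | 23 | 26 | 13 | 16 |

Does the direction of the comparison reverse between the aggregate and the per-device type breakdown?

Mobile: the carousel ad 22/97 = 22.7%, Campaign Blue 17/128 = 13.3% → the carousel ad
Desktop: the carousel ad 23/26 = 88.5%, Campaign Blue 13/16 = 81.2% → the carousel ad
Overall: the carousel ad 45/123 = 36.6%, Campaign Blue 30/144 = 20.8% → the carousel ad
The carousel ad wins overall and in every device group — no reversal.

No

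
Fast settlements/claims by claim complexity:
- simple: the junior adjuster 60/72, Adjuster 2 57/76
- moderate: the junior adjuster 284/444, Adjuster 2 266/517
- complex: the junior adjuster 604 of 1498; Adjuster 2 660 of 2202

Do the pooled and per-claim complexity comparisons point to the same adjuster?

Yes

Simple: the junior adjuster 60/72 = 83.3%, Adjuster 2 57/76 = 75.0% → the junior adjuster
Moderate: the junior adjuster 284/444 = 64.0%, Adjuster 2 266/517 = 51.5% → the junior adjuster
Complex: the junior adjuster 604/1498 = 40.3%, Adjuster 2 660/2202 = 30.0% → the junior adjuster
Overall: the junior adjuster 948/2014 = 47.1%, Adjuster 2 983/2795 = 35.2% → the junior adjuster
The junior adjuster wins overall and in every claim group — no reversal.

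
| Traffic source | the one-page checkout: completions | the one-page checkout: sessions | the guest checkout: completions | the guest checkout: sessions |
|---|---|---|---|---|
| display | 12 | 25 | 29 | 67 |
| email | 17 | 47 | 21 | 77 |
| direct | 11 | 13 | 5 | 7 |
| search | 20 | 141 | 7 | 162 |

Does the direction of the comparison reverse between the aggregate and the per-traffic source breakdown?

Display: the one-page checkout 12/25 = 48.0%, the guest checkout 29/67 = 43.3% → the one-page checkout
Email: the one-page checkout 17/47 = 36.2%, the guest checkout 21/77 = 27.3% → the one-page checkout
Direct: the one-page checkout 11/13 = 84.6%, the guest checkout 5/7 = 71.4% → the one-page checkout
Search: the one-page checkout 20/141 = 14.2%, the guest checkout 7/162 = 4.3% → the one-page checkout
Overall: the one-page checkout 60/226 = 26.5%, the guest checkout 62/313 = 19.8% → the one-page checkout
The one-page checkout wins overall and in every traffic group — no reversal.

No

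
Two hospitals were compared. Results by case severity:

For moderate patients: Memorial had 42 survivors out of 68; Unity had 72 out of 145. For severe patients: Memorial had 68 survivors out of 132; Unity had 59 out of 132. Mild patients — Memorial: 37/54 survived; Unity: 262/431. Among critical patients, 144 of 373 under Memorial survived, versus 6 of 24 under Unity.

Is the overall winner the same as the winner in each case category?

No

Moderate: Memorial 42/68 = 61.8%, Unity 72/145 = 49.7% → Memorial
Severe: Memorial 68/132 = 51.5%, Unity 59/132 = 44.7% → Memorial
Mild: Memorial 37/54 = 68.5%, Unity 262/431 = 60.8% → Memorial
Critical: Memorial 144/373 = 38.6%, Unity 6/24 = 25.0% → Memorial
Overall: Memorial 291/627 = 46.4%, Unity 399/732 = 54.5% → Unity
Memorial wins each case group but Unity wins overall — the comparison reverses. Memorial's patients skew toward critical, which has a lower base rate.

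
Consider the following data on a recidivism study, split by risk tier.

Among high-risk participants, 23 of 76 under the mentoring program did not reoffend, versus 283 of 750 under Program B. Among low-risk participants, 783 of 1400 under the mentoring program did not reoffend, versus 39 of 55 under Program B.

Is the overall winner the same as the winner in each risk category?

High-risk: the mentoring program 23/76 = 30.3%, Program B 283/750 = 37.7% → Program B
Low-risk: the mentoring program 783/1400 = 55.9%, Program B 39/55 = 70.9% → Program B
Overall: the mentoring program 806/1476 = 54.6%, Program B 322/805 = 40.0% → the mentoring program
Program B wins each risk group but the mentoring program wins overall — the comparison reverses. Program B's participants skew toward high-risk, which has a lower base rate.

No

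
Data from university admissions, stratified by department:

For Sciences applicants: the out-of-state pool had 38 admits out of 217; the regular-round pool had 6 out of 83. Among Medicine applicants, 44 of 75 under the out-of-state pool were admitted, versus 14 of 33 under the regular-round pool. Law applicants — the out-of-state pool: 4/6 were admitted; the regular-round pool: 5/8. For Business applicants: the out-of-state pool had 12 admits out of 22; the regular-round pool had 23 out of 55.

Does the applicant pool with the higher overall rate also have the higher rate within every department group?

Yes

Sciences: the out-of-state pool 38/217 = 17.5%, the regular-round pool 6/83 = 7.2% → the out-of-state pool
Medicine: the out-of-state pool 44/75 = 58.7%, the regular-round pool 14/33 = 42.4% → the out-of-state pool
Law: the out-of-state pool 4/6 = 66.7%, the regular-round pool 5/8 = 62.5% → the out-of-state pool
Business: the out-of-state pool 12/22 = 54.5%, the regular-round pool 23/55 = 41.8% → the out-of-state pool
Overall: the out-of-state pool 98/320 = 30.6%, the regular-round pool 48/179 = 26.8% → the out-of-state pool
The out-of-state pool wins overall and in every department group — no reversal.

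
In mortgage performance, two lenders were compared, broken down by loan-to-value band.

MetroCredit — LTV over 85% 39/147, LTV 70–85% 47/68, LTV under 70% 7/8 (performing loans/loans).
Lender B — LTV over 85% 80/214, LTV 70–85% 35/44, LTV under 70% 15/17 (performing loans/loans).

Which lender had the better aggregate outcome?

Lender B

LTV over 85%: MetroCredit 39/147 = 26.5%, Lender B 80/214 = 37.4% → Lender B
LTV 70–85%: MetroCredit 47/68 = 69.1%, Lender B 35/44 = 79.5% → Lender B
LTV under 70%: MetroCredit 7/8 = 87.5%, Lender B 15/17 = 88.2% → Lender B
Overall: MetroCredit 93/223 = 41.7%, Lender B 130/275 = 47.3% → Lender B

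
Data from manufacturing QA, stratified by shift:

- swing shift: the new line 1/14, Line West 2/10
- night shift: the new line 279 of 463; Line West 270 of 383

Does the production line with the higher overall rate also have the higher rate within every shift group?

Swing shift: the new line 1/14 = 7.1%, Line West 2/10 = 20.0% → Line West
Night shift: the new line 279/463 = 60.3%, Line West 270/383 = 70.5% → Line West
Overall: the new line 280/477 = 58.7%, Line West 272/393 = 69.2% → Line West
Line West wins overall and in every shift group — no reversal.

Yes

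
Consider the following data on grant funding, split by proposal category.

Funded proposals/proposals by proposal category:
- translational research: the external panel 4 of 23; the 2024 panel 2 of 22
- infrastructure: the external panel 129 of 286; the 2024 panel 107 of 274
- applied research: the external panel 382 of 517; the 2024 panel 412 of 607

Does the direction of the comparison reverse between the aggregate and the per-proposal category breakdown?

No

Translational research: the external panel 4/23 = 17.4%, the 2024 panel 2/22 = 9.1% → the external panel
Infrastructure: the external panel 129/286 = 45.1%, the 2024 panel 107/274 = 39.1% → the external panel
Applied research: the external panel 382/517 = 73.9%, the 2024 panel 412/607 = 67.9% → the external panel
Overall: the external panel 515/826 = 62.3%, the 2024 panel 521/903 = 57.7% → the external panel
The external panel wins overall and in every proposal group — no reversal.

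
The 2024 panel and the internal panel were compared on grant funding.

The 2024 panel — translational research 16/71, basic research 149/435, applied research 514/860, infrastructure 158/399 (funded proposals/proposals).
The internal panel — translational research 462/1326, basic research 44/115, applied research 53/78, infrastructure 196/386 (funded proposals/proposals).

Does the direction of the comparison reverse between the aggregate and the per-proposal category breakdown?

Translational research: the 2024 panel 16/71 = 22.5%, the internal panel 462/1326 = 34.8% → the internal panel
Basic research: the 2024 panel 149/435 = 34.3%, the internal panel 44/115 = 38.3% → the internal panel
Applied research: the 2024 panel 514/860 = 59.8%, the internal panel 53/78 = 67.9% → the internal panel
Infrastructure: the 2024 panel 158/399 = 39.6%, the internal panel 196/386 = 50.8% → the internal panel
Overall: the 2024 panel 837/1765 = 47.4%, the internal panel 755/1905 = 39.6% → the 2024 panel
The internal panel wins each proposal group but the 2024 panel wins overall — the comparison reverses. The internal panel's proposals skew toward translational research, which has a lower base rate.

Yes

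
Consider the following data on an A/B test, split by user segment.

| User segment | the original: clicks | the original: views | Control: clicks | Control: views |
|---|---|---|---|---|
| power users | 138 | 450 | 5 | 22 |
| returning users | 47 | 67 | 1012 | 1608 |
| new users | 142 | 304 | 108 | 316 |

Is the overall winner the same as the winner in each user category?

No

Power users: the original 138/450 = 30.7%, Control 5/22 = 22.7% → the original
Returning users: the original 47/67 = 70.1%, Control 1012/1608 = 62.9% → the original
New users: the original 142/304 = 46.7%, Control 108/316 = 34.2% → the original
Overall: the original 327/821 = 39.8%, Control 1125/1946 = 57.8% → Control
The original wins each user group but Control wins overall — the comparison reverses. The original's views skew toward power users, which has a lower base rate.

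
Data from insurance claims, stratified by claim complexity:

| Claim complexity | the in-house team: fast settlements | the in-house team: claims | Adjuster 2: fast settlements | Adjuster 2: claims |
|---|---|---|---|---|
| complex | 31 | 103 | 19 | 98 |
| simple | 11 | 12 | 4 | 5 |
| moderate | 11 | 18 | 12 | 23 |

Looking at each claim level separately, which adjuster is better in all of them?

the in-house team

Complex: the in-house team 31/103 = 30.1%, Adjuster 2 19/98 = 19.4% → the in-house team
Simple: the in-house team 11/12 = 91.7%, Adjuster 2 4/5 = 80.0% → the in-house team
Moderate: the in-house team 11/18 = 61.1%, Adjuster 2 12/23 = 52.2% → the in-house team
The in-house team has the higher rate in all 3 groups.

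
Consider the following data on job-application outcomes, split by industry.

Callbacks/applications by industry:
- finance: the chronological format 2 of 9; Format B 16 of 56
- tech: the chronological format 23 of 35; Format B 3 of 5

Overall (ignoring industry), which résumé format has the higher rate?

the chronological format

Finance: the chronological format 2/9 = 22.2%, Format B 16/56 = 28.6% → Format B
Tech: the chronological format 23/35 = 65.7%, Format B 3/5 = 60.0% → the chronological format
Overall: the chronological format 25/44 = 56.8%, Format B 19/61 = 31.1% → the chronological format
(Neither sweeps every industry group, but the chronological format has the higher pooled rate.)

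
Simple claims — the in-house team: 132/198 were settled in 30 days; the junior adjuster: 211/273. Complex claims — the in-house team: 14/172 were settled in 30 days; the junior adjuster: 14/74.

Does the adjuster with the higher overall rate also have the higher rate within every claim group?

Yes

Simple: the in-house team 132/198 = 66.7%, the junior adjuster 211/273 = 77.3% → the junior adjuster
Complex: the in-house team 14/172 = 8.1%, the junior adjuster 14/74 = 18.9% → the junior adjuster
Overall: the in-house team 146/370 = 39.5%, the junior adjuster 225/347 = 64.8% → the junior adjuster
The junior adjuster wins overall and in every claim group — no reversal.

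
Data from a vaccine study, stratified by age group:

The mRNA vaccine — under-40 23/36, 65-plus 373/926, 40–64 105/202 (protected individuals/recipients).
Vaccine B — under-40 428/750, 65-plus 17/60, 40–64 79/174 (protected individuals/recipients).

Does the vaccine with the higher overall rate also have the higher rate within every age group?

No

Under-40: the mRNA vaccine 23/36 = 63.9%, Vaccine B 428/750 = 57.1% → the mRNA vaccine
65-plus: the mRNA vaccine 373/926 = 40.3%, Vaccine B 17/60 = 28.3% → the mRNA vaccine
40–64: the mRNA vaccine 105/202 = 52.0%, Vaccine B 79/174 = 45.4% → the mRNA vaccine
Overall: the mRNA vaccine 501/1164 = 43.0%, Vaccine B 524/984 = 53.3% → Vaccine B
The mRNA vaccine wins each age group but Vaccine B wins overall — the comparison reverses. The mRNA vaccine's recipients skew toward 65-plus, which has a lower base rate.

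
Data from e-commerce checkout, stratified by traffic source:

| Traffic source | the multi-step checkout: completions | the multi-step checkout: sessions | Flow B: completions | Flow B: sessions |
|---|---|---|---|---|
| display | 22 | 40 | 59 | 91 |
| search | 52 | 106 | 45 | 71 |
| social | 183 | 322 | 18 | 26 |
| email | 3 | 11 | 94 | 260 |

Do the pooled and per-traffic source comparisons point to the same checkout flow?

No

Display: the multi-step checkout 22/40 = 55.0%, Flow B 59/91 = 64.8% → Flow B
Search: the multi-step checkout 52/106 = 49.1%, Flow B 45/71 = 63.4% → Flow B
Social: the multi-step checkout 183/322 = 56.8%, Flow B 18/26 = 69.2% → Flow B
Email: the multi-step checkout 3/11 = 27.3%, Flow B 94/260 = 36.2% → Flow B
Overall: the multi-step checkout 260/479 = 54.3%, Flow B 216/448 = 48.2% → the multi-step checkout
Flow B wins each traffic group but the multi-step checkout wins overall — the comparison reverses. Flow B's sessions skew toward email, which has a lower base rate.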